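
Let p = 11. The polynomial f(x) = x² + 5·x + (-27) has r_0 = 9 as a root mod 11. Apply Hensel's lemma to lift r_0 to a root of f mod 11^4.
r_3 = 12252 (mod 14641)

Hensel: r_{i+1} = r_i − f(r_i)·(f′(r_i))^{-1} mod 11^{i+2}, f′(x) = 2x + 5. Iterate:
  r_0 = 9 (mod 11)
  r_1 = 31 (mod 121)
  r_2 = 273 (mod 1331)
  r_3 = 12252 (mod 14641)
Final: r = 12252 satisfies f(r) ≡ 0 mod 11^4.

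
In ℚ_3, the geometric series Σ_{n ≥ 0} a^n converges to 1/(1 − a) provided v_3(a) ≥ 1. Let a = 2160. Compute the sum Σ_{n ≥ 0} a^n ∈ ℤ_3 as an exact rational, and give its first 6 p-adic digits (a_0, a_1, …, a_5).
Σ a^n = 1/(1 − a) = -1/2159;  first 6 digits = (1, 0, 0, 2, 2, 2)

v_3(a) = 3 ≥ 1, so the series converges in ℤ_3 to 1/(1 − a) = 1/(1 − 2160) = -1/2159. Expand this rational in ℤ_3: compute digits iteratively via d_i = x_i mod 3, x_{i+1} = (x_i − d_i)/3. The first 6 digits are (1, 0, 0, 2, 2, 2).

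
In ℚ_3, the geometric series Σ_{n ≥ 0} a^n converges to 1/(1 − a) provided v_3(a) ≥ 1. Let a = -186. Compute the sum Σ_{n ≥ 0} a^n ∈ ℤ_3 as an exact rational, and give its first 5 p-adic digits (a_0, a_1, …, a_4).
Σ a^n = 1/(1 − a) = 1/187;  first 5 digits = (1, 1, 1, 0, 0)

v_3(a) = 1 ≥ 1, so the series converges in ℤ_3 to 1/(1 − a) = 1/(1 − (-186)) = 1/187. Expand this rational in ℤ_3: compute digits iteratively via d_i = x_i mod 3, x_{i+1} = (x_i − d_i)/3. The first 5 digits are (1, 1, 1, 0, 0).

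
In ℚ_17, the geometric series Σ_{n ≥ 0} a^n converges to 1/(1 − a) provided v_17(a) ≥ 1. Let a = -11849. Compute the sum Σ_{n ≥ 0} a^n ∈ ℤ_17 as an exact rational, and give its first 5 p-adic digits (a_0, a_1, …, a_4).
Σ a^n = 1/(1 − a) = 1/11850;  first 5 digits = (1, 0, 10, 14, 14)

v_17(a) = 2 ≥ 1, so the series converges in ℤ_17 to 1/(1 − a) = 1/(1 − (-11849)) = 1/11850. Expand this rational in ℤ_17: compute digits iteratively via d_i = x_i mod 17, x_{i+1} = (x_i − d_i)/17. The first 5 digits are (1, 0, 10, 14, 14).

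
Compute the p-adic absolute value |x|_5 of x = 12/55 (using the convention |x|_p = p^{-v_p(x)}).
|12/55|_5 = 5

Step 1 — compute v_5(x) by factoring powers of 5 out of the numerator and denominator: v_5(12/55) = -1. Step 2 — apply |x|_p = p^{-v_p(x)} = 5^{1} = 5.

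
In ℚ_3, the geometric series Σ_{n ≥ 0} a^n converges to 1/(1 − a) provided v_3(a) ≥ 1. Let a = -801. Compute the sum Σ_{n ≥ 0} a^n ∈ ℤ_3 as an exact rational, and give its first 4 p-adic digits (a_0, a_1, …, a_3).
Σ a^n = 1/(1 − a) = 1/802;  first 4 digits = (1, 0, 1, 0)

v_3(a) = 2 ≥ 1, so the series converges in ℤ_3 to 1/(1 − a) = 1/(1 − (-801)) = 1/802. Expand this rational in ℤ_3: compute digits iteratively via d_i = x_i mod 3, x_{i+1} = (x_i − d_i)/3. The first 4 digits are (1, 0, 1, 0).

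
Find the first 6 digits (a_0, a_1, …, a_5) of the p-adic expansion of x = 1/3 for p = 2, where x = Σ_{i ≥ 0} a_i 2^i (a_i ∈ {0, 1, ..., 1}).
(a_0, …, a_5) = (1, 1, 0, 1, 0, 1)

v_2(1/3) = 0 (numerator and denominator both coprime to 2), so x ∈ ℤ_2^×. Compute digits iteratively via a_i = x_i mod 2, x_{i+1} = (x_i − a_i)/2, with x_0 = x:
  x_0 = 1/3;  a_0 = 1;  x_1 = (x_0 − 1)/2 = -1/3
  x_1 = -1/3;  a_1 = 1;  x_2 = (x_1 − 1)/2 = -2/3
  x_2 = -2/3;  a_2 = 0;  x_3 = (x_2 − 0)/2 = -1/3
  x_3 = -1/3;  a_3 = 1;  x_4 = (x_3 − 1)/2 = -2/3
  x_4 = -2/3;  a_4 = 0;  x_5 = (x_4 − 0)/2 = -1/3
  x_5 = -1/3;  a_5 = 1;  x_6 = (x_5 − 1)/2 = -2/3
Digits: (1, 1, 0, 1, 0, 1).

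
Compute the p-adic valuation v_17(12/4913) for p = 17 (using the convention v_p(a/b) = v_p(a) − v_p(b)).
v_17(12/4913) = -3

Factor powers of 17 from the numerator and denominator of the reduced fraction: 12 = 17^0 · 12 and 4913 = 17^3 · 1. Apply v_p(a/b) = v_p(a) − v_p(b): v_17(12/4913) = 0 − 3 = -3.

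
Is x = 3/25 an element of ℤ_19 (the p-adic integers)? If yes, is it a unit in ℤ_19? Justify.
x ∈ ℤ_19^× (unit); v_19(x) = 0

ℤ_19 = {x ∈ ℚ_19 : v_19(x) ≥ 0} and ℤ_19^× = {x ∈ ℤ_19 : v_19(x) = 0}. Here v_19(3/25) = v_19(num) − v_19(den) = 0; compare against these criteria.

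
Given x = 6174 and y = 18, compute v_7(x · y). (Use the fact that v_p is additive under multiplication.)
v_7(111132) = 3

v_p(x) = 3 (factor: 6174 = 7^3 · 18); v_p(y) = 0 (factor: 18 = 7^0 · 18). Additivity: v_p(xy) = v_p(x) + v_p(y) = 3 + 0 = 3. (Direct check: xy = 111132 = 7^3 · (324).)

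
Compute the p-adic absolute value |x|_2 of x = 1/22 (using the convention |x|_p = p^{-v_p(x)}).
|1/22|_2 = 2

Step 1 — compute v_2(x) by factoring powers of 2 out of the numerator and denominator: v_2(1/22) = -1. Step 2 — apply |x|_p = p^{-v_p(x)} = 2^{1} = 2.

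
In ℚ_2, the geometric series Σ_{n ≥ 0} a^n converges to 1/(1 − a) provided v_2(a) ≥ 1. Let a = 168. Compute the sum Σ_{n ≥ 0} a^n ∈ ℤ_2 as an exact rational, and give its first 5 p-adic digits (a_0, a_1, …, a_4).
Σ a^n = 1/(1 − a) = -1/167;  first 5 digits = (1, 0, 0, 1, 0)

v_2(a) = 3 ≥ 1, so the series converges in ℤ_2 to 1/(1 − a) = 1/(1 − 168) = -1/167. Expand this rational in ℤ_2: compute digits iteratively via d_i = x_i mod 2, x_{i+1} = (x_i − d_i)/2. The first 5 digits are (1, 0, 0, 1, 0).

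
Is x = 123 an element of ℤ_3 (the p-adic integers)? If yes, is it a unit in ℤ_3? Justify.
x ∈ ℤ_3 but not a unit; v_3(x) = 1 > 0

ℤ_3 = {x ∈ ℚ_3 : v_3(x) ≥ 0} and ℤ_3^× = {x ∈ ℤ_3 : v_3(x) = 0}. Here v_3(123) = v_3(num) − v_3(den) = 1; compare against these criteria.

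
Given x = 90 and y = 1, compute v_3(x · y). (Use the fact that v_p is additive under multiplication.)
v_3(90) = 2

v_p(x) = 2 (factor: 90 = 3^2 · 10); v_p(y) = 0 (factor: 1 = 3^0 · 1). Additivity: v_p(xy) = v_p(x) + v_p(y) = 2 + 0 = 2. (Direct check: xy = 90 = 3^2 · (10).)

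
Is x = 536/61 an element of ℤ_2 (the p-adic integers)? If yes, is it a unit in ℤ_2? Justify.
x ∈ ℤ_2 but not a unit; v_2(x) = 3 > 0

ℤ_2 = {x ∈ ℚ_2 : v_2(x) ≥ 0} and ℤ_2^× = {x ∈ ℤ_2 : v_2(x) = 0}. Here v_2(536/61) = v_2(num) − v_2(den) = 3; compare against these criteria.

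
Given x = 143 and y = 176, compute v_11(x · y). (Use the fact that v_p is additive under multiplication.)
v_11(25168) = 2

v_p(x) = 1 (factor: 143 = 11^1 · 13); v_p(y) = 1 (factor: 176 = 11^1 · 16). Additivity: v_p(xy) = v_p(x) + v_p(y) = 1 + 1 = 2. (Direct check: xy = 25168 = 11^2 · (208).)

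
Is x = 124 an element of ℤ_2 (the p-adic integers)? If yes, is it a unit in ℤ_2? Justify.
x ∈ ℤ_2 but not a unit; v_2(x) = 2 > 0

ℤ_2 = {x ∈ ℚ_2 : v_2(x) ≥ 0} and ℤ_2^× = {x ∈ ℤ_2 : v_2(x) = 0}. Here v_2(124) = v_2(num) − v_2(den) = 2; compare against these criteria.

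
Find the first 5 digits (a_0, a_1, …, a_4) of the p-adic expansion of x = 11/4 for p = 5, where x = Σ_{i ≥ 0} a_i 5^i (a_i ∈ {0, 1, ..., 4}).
(a_0, …, a_4) = (4, 1, 1, 1, 1)

v_5(11/4) = 0 (numerator and denominator both coprime to 5), so x ∈ ℤ_5^×. Compute digits iteratively via a_i = x_i mod 5, x_{i+1} = (x_i − a_i)/5, with x_0 = x:
  x_0 = 11/4;  a_0 = 4;  x_1 = (x_0 − 4)/5 = -1/4
  x_1 = -1/4;  a_1 = 1;  x_2 = (x_1 − 1)/5 = -1/4
  x_2 = -1/4;  a_2 = 1;  x_3 = (x_2 − 1)/5 = -1/4
  x_3 = -1/4;  a_3 = 1;  x_4 = (x_3 − 1)/5 = -1/4
  x_4 = -1/4;  a_4 = 1;  x_5 = (x_4 − 1)/5 = -1/4
Digits: (4, 1, 1, 1, 1).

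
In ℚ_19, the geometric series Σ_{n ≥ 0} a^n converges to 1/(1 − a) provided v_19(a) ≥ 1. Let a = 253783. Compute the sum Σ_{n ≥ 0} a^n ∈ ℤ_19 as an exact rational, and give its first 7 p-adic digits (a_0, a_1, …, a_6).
Σ a^n = 1/(1 − a) = -1/253782;  first 7 digits = (1, 0, 0, 18, 1, 0, 1)

v_19(a) = 3 ≥ 1, so the series converges in ℤ_19 to 1/(1 − a) = 1/(1 − 253783) = -1/253782. Expand this rational in ℤ_19: compute digits iteratively via d_i = x_i mod 19, x_{i+1} = (x_i − d_i)/19. The first 7 digits are (1, 0, 0, 18, 1, 0, 1).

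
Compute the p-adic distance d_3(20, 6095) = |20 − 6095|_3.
d_3(20, 6095) = 1/243

Step 1 — x − y = 20 − 6095 = -6075. Step 2 — v_3(-6075) = 5 (factor: -6075 = −(3^5 · 25); the sign does not affect v_p). Step 3 — |x − y|_3 = 3^{-5} = 1/243.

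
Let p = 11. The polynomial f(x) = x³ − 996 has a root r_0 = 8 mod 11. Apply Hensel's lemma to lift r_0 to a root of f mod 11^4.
r_3 = 7026 (mod 14641)

Hensel: r_{i+1} = r_i − f(r_i)/f′(r_i) mod 11^{i+2}, where f′(x) = 3x². Iterate:
  r_0 = 8 (mod 11)
  r_1 = 8 (mod 121)
  r_2 = 371 (mod 1331)
  r_3 = 7026 (mod 14641)
Final: r = 7026 with f(r) ≡ 0 mod 11^4.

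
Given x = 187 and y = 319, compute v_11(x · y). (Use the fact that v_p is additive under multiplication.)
v_11(59653) = 2

v_p(x) = 1 (factor: 187 = 11^1 · 17); v_p(y) = 1 (factor: 319 = 11^1 · 29). Additivity: v_p(xy) = v_p(x) + v_p(y) = 1 + 1 = 2. (Direct check: xy = 59653 = 11^2 · (493).)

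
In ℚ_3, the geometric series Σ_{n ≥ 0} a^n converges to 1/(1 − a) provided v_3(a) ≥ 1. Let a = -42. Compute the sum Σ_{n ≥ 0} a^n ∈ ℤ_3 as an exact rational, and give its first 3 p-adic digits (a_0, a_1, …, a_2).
Σ a^n = 1/(1 − a) = 1/43;  first 3 digits = (1, 1, 2)

v_3(a) = 1 ≥ 1, so the series converges in ℤ_3 to 1/(1 − a) = 1/(1 − (-42)) = 1/43. Expand this rational in ℤ_3: compute digits iteratively via d_i = x_i mod 3, x_{i+1} = (x_i − d_i)/3. The first 3 digits are (1, 1, 2).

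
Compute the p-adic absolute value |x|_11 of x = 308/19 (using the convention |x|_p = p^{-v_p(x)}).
|308/19|_11 = 1/11

Step 1 — compute v_11(x) by factoring powers of 11 out of the numerator and denominator: v_11(308/19) = 1. Step 2 — apply |x|_p = p^{-v_p(x)} = 11^{-1} = 1/11.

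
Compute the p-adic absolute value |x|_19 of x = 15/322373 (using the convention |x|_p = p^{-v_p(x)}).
|15/322373|_19 = 6859

Step 1 — compute v_19(x) by factoring powers of 19 out of the numerator and denominator: v_19(15/322373) = -3. Step 2 — apply |x|_p = p^{-v_p(x)} = 19^{3} = 6859.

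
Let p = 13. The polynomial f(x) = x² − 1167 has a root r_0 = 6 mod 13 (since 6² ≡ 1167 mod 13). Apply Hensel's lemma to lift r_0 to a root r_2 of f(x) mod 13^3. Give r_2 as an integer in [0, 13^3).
r_2 = 58 (mod 2197)

Hensel's recurrence: r_{i+1} = r_i − f(r_i)·(f′(r_i))^{-1} mod 13^{i+2}, with f′(x) = 2x. Iterate:
  r_0 = 6 (mod 13)
  r_1 = 58 (mod 169)
  r_2 = 58 (mod 2197)
Final: r_2 = 58, and one checks f(r_2) ≡ 0 mod 13^3.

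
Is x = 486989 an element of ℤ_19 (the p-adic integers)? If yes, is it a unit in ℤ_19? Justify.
x ∈ ℤ_19 but not a unit; v_19(x) = 3 > 0

ℤ_19 = {x ∈ ℚ_19 : v_19(x) ≥ 0} and ℤ_19^× = {x ∈ ℤ_19 : v_19(x) = 0}. Here v_19(486989) = v_19(num) − v_19(den) = 3; compare against these criteria.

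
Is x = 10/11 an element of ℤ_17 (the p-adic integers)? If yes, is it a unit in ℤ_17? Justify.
x ∈ ℤ_17^× (unit); v_17(x) = 0

ℤ_17 = {x ∈ ℚ_17 : v_17(x) ≥ 0} and ℤ_17^× = {x ∈ ℤ_17 : v_17(x) = 0}. Here v_17(10/11) = v_17(num) − v_17(den) = 0; compare against these criteria.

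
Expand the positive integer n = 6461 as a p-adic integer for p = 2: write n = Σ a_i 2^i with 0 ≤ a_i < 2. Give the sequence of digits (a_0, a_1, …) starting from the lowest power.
(a_0, a_1, …) = (1, 0, 1, 1, 1, 1, 0, 0, 1, 0, 0, 1, 1)

Repeated division by 2 gives the digits low-to-high: 6461 = 1 + 1·2^2 + 1·2^3 + 1·2^4 + 1·2^5 + 1·2^8 + 1·2^11 + 1·2^12. Digit sequence: (1, 0, 1, 1, 1, 1, 0, 0, 1, 0, 0, 1, 1).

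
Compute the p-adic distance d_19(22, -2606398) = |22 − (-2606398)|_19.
d_19(22, -2606398) = 1/130321

Step 1 — x − y = 22 − (-2606398) = 2606420. Step 2 — v_19(2606420) = 4 (factor: 2606420 = (19^4 · 20); the sign does not affect v_p). Step 3 — |x − y|_19 = 19^{-4} = 1/130321.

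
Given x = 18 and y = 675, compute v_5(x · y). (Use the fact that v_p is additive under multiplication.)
v_5(12150) = 2

v_p(x) = 0 (factor: 18 = 5^0 · 18); v_p(y) = 2 (factor: 675 = 5^2 · 27). Additivity: v_p(xy) = v_p(x) + v_p(y) = 0 + 2 = 2. (Direct check: xy = 12150 = 5^2 · (486).)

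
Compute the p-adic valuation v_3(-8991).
v_3(-8991) = 5

v_3(n) is the largest exponent k such that 3^k divides n. Factor out: -8991 = -3^5 · 37. (Sign doesn't affect v_p.) So v_3(-8991) = 5.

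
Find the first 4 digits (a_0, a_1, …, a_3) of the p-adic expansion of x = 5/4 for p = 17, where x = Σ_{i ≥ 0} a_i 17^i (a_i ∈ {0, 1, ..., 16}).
(a_0, …, a_3) = (14, 12, 12, 12)

v_17(5/4) = 0 (numerator and denominator both coprime to 17), so x ∈ ℤ_17^×. Compute digits iteratively via a_i = x_i mod 17, x_{i+1} = (x_i − a_i)/17, with x_0 = x:
  x_0 = 5/4;  a_0 = 14;  x_1 = (x_0 − 14)/17 = -3/4
  x_1 = -3/4;  a_1 = 12;  x_2 = (x_1 − 12)/17 = -3/4
  x_2 = -3/4;  a_2 = 12;  x_3 = (x_2 − 12)/17 = -3/4
  x_3 = -3/4;  a_3 = 12;  x_4 = (x_3 − 12)/17 = -3/4
Digits: (14, 12, 12, 12).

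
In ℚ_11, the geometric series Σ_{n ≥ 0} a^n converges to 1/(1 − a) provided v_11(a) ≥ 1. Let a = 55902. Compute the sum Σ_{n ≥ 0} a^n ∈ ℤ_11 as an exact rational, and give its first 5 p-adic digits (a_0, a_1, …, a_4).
Σ a^n = 1/(1 − a) = -1/55901;  first 5 digits = (1, 0, 0, 9, 3)

v_11(a) = 3 ≥ 1, so the series converges in ℤ_11 to 1/(1 − a) = 1/(1 − 55902) = -1/55901. Expand this rational in ℤ_11: compute digits iteratively via d_i = x_i mod 11, x_{i+1} = (x_i − d_i)/11. The first 5 digits are (1, 0, 0, 9, 3).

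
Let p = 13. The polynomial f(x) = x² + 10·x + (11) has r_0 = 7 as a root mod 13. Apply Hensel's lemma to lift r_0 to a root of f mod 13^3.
r_2 = 1931 (mod 2197)

Hensel: r_{i+1} = r_i − f(r_i)·(f′(r_i))^{-1} mod 13^{i+2}, f′(x) = 2x + 10. Iterate:
  r_0 = 7 (mod 13)
  r_1 = 72 (mod 169)
  r_2 = 1931 (mod 2197)
Final: r = 1931 satisfies f(r) ≡ 0 mod 13^3.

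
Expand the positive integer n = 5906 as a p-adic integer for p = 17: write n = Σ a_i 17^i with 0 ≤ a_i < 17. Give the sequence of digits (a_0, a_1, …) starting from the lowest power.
(a_0, a_1, …) = (7, 7, 3, 1)

Repeated division by 17 gives the digits low-to-high: 5906 = 7 + 7·17^1 + 3·17^2 + 1·17^3. Digit sequence: (7, 7, 3, 1).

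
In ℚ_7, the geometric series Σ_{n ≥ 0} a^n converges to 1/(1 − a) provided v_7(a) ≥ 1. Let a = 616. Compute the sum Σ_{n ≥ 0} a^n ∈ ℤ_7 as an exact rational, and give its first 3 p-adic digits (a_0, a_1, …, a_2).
Σ a^n = 1/(1 − a) = -1/615;  first 3 digits = (1, 4, 0)

v_7(a) = 1 ≥ 1, so the series converges in ℤ_7 to 1/(1 − a) = 1/(1 − 616) = -1/615. Expand this rational in ℤ_7: compute digits iteratively via d_i = x_i mod 7, x_{i+1} = (x_i − d_i)/7. The first 3 digits are (1, 4, 0).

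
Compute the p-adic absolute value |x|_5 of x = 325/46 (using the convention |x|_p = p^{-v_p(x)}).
|325/46|_5 = 1/25

Step 1 — compute v_5(x) by factoring powers of 5 out of the numerator and denominator: v_5(325/46) = 2. Step 2 — apply |x|_p = p^{-v_p(x)} = 5^{-2} = 1/25.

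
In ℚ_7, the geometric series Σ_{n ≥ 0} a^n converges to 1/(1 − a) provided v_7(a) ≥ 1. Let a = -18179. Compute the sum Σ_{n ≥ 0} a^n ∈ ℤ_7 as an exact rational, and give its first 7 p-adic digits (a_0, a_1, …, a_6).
Σ a^n = 1/(1 − a) = 1/18180;  first 7 digits = (1, 0, 0, 3, 6, 5, 1)

v_7(a) = 3 ≥ 1, so the series converges in ℤ_7 to 1/(1 − a) = 1/(1 − (-18179)) = 1/18180. Expand this rational in ℤ_7: compute digits iteratively via d_i = x_i mod 7, x_{i+1} = (x_i − d_i)/7. The first 7 digits are (1, 0, 0, 3, 6, 5, 1).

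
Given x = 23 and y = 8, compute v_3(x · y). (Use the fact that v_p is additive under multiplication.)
v_3(184) = 0

v_p(x) = 0 (factor: 23 = 3^0 · 23); v_p(y) = 0 (factor: 8 = 3^0 · 8). Additivity: v_p(xy) = v_p(x) + v_p(y) = 0 + 0 = 0. (Direct check: xy = 184 = 3^0 · (184).)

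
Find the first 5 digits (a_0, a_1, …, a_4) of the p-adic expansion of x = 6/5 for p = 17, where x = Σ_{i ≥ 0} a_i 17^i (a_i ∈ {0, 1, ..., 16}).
(a_0, …, a_4) = (8, 3, 10, 13, 6)

v_17(6/5) = 0 (numerator and denominator both coprime to 17), so x ∈ ℤ_17^×. Compute digits iteratively via a_i = x_i mod 17, x_{i+1} = (x_i − a_i)/17, with x_0 = x:
  x_0 = 6/5;  a_0 = 8;  x_1 = (x_0 − 8)/17 = -2/5
  x_1 = -2/5;  a_1 = 3;  x_2 = (x_1 − 3)/17 = -1/5
  x_2 = -1/5;  a_2 = 10;  x_3 = (x_2 − 10)/17 = -3/5
  x_3 = -3/5;  a_3 = 13;  x_4 = (x_3 − 13)/17 = -4/5
  x_4 = -4/5;  a_4 = 6;  x_5 = (x_4 − 6)/17 = -2/5
Digits: (8, 3, 10, 13, 6).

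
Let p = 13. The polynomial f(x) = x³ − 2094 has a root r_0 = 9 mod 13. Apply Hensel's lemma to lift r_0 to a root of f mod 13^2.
r_1 = 48 (mod 169)

Hensel: r_{i+1} = r_i − f(r_i)/f′(r_i) mod 13^{i+2}, where f′(x) = 3x². Iterate:
  r_0 = 9 (mod 13)
  r_1 = 48 (mod 169)
Final: r = 48 with f(r) ≡ 0 mod 13^2.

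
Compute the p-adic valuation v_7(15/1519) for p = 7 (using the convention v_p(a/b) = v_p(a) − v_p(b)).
v_7(15/1519) = -2

Factor powers of 7 from the numerator and denominator of the reduced fraction: 15 = 7^0 · 15 and 1519 = 7^2 · 31. Apply v_p(a/b) = v_p(a) − v_p(b): v_7(15/1519) = 0 − 2 = -2.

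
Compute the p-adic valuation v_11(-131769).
v_11(-131769) = 4

v_11(n) is the largest exponent k such that 11^k divides n. Factor out: -131769 = -11^4 · 9. (Sign doesn't affect v_p.) So v_11(-131769) = 4.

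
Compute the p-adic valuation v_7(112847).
v_7(112847) = 4

v_7(n) is the largest exponent k such that 7^k divides n. Factor out: 112847 = 7^4 · 47. (Sign doesn't affect v_p.) So v_7(112847) = 4.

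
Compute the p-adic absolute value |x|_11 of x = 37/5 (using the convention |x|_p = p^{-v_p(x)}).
|37/5|_11 = 1

Step 1 — compute v_11(x) by factoring powers of 11 out of the numerator and denominator: v_11(37/5) = 0. Step 2 — apply |x|_p = p^{-v_p(x)} = 11^{0} = 1.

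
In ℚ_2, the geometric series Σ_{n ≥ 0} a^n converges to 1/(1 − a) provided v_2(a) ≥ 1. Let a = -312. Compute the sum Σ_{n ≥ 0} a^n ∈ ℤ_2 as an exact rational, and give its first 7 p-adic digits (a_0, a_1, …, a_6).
Σ a^n = 1/(1 − a) = 1/313;  first 7 digits = (1, 0, 0, 1, 0, 0, 0)

v_2(a) = 3 ≥ 1, so the series converges in ℤ_2 to 1/(1 − a) = 1/(1 − (-312)) = 1/313. Expand this rational in ℤ_2: compute digits iteratively via d_i = x_i mod 2, x_{i+1} = (x_i − d_i)/2. The first 7 digits are (1, 0, 0, 1, 0, 0, 0).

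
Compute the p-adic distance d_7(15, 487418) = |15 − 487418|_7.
d_7(15, 487418) = 1/16807

Step 1 — x − y = 15 − 487418 = -487403. Step 2 — v_7(-487403) = 5 (factor: -487403 = −(7^5 · 29); the sign does not affect v_p). Step 3 — |x − y|_7 = 7^{-5} = 1/16807.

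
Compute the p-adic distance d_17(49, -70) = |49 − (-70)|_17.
d_17(49, -70) = 1/17

Step 1 — x − y = 49 − (-70) = 119. Step 2 — v_17(119) = 1 (factor: 119 = (17^1 · 7); the sign does not affect v_p). Step 3 — |x − y|_17 = 17^{-1} = 1/17.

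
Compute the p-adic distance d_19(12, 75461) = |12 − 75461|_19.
d_19(12, 75461) = 1/6859

Step 1 — x − y = 12 − 75461 = -75449. Step 2 — v_19(-75449) = 3 (factor: -75449 = −(19^3 · 11); the sign does not affect v_p). Step 3 — |x − y|_19 = 19^{-3} = 1/6859.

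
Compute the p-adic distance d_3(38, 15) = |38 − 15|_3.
d_3(38, 15) = 1

Step 1 — x − y = 38 − 15 = 23. Step 2 — v_3(23) = 0 (factor: 23 = (3^0 · 23); the sign does not affect v_p). Step 3 — |x − y|_3 = 3^{0} = 1.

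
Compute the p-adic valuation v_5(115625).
v_5(115625) = 5

v_5(n) is the largest exponent k such that 5^k divides n. Factor out: 115625 = 5^5 · 37. (Sign doesn't affect v_p.) So v_5(115625) = 5.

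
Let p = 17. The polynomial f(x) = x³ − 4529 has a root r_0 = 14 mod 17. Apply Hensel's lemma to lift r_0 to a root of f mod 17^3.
r_2 = 4672 (mod 4913)

Hensel: r_{i+1} = r_i − f(r_i)/f′(r_i) mod 17^{i+2}, where f′(x) = 3x². Iterate:
  r_0 = 14 (mod 17)
  r_1 = 48 (mod 289)
  r_2 = 4672 (mod 4913)
Final: r = 4672 with f(r) ≡ 0 mod 17^3.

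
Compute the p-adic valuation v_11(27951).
v_11(27951) = 3

v_11(n) is the largest exponent k such that 11^k divides n. Factor out: 27951 = 11^3 · 21. (Sign doesn't affect v_p.) So v_11(27951) = 3.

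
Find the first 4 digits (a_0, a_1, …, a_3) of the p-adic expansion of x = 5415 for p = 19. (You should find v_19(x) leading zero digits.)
(a_0, …, a_3) = (0, 0, 15, 0)

v_19(5415) = 2, so a_0 = ... = a_1 = 0. Factor out: x = 19^2 · u with u = 15 a unit in ℤ_19. Expand u iteratively via a_{v+i} = u_i mod 19, u_{i+1} = (u_i − a_{v+i})/19:
  u_0 = 15;  a_2 = 15;  u_1 = (u_0 − 15)/19 = 0
  u_1 = 0;  a_3 = 0;  u_2 = (u_1 − 0)/19 = 0
Digits: (0, 0, 15, 0).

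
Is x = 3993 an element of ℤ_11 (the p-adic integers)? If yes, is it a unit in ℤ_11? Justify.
x ∈ ℤ_11 but not a unit; v_11(x) = 3 > 0

ℤ_11 = {x ∈ ℚ_11 : v_11(x) ≥ 0} and ℤ_11^× = {x ∈ ℤ_11 : v_11(x) = 0}. Here v_11(3993) = v_11(num) − v_11(den) = 3; compare against these criteria.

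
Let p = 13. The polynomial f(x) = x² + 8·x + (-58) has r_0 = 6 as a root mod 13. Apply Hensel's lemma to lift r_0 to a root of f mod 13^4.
r_3 = 25135 (mod 28561)

Hensel: r_{i+1} = r_i − f(r_i)·(f′(r_i))^{-1} mod 13^{i+2}, f′(x) = 2x + 8. Iterate:
  r_0 = 6 (mod 13)
  r_1 = 123 (mod 169)
  r_2 = 968 (mod 2197)
  r_3 = 25135 (mod 28561)
Final: r = 25135 satisfies f(r) ≡ 0 mod 13^4.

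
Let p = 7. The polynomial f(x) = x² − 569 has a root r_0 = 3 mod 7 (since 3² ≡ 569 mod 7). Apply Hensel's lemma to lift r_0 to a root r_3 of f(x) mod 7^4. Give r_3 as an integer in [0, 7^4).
r_3 = 1109 (mod 2401)

Hensel's recurrence: r_{i+1} = r_i − f(r_i)·(f′(r_i))^{-1} mod 7^{i+2}, with f′(x) = 2x. Iterate:
  r_0 = 3 (mod 7)
  r_1 = 31 (mod 49)
  r_2 = 80 (mod 343)
  r_3 = 1109 (mod 2401)
Final: r_3 = 1109, and one checks f(r_3) ≡ 0 mod 7^4.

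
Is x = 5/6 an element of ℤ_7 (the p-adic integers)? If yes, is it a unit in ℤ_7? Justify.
x ∈ ℤ_7^× (unit); v_7(x) = 0

ℤ_7 = {x ∈ ℚ_7 : v_7(x) ≥ 0} and ℤ_7^× = {x ∈ ℤ_7 : v_7(x) = 0}. Here v_7(5/6) = v_7(num) − v_7(den) = 0; compare against these criteria.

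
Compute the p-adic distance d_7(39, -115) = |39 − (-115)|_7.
d_7(39, -115) = 1/7

Step 1 — x − y = 39 − (-115) = 154. Step 2 — v_7(154) = 1 (factor: 154 = (7^1 · 22); the sign does not affect v_p). Step 3 — |x − y|_7 = 7^{-1} = 1/7.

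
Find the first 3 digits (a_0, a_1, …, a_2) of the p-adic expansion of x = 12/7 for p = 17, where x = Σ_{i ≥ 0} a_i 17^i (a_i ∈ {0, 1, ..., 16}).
(a_0, …, a_2) = (9, 2, 12)

v_17(12/7) = 0 (numerator and denominator both coprime to 17), so x ∈ ℤ_17^×. Compute digits iteratively via a_i = x_i mod 17, x_{i+1} = (x_i − a_i)/17, with x_0 = x:
  x_0 = 12/7;  a_0 = 9;  x_1 = (x_0 − 9)/17 = -3/7
  x_1 = -3/7;  a_1 = 2;  x_2 = (x_1 − 2)/17 = -1/7
  x_2 = -1/7;  a_2 = 12;  x_3 = (x_2 − 12)/17 = -5/7
Digits: (9, 2, 12).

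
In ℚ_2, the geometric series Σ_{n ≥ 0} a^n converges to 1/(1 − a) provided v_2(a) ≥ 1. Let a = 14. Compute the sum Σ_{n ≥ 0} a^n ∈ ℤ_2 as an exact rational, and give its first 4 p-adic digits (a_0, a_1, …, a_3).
Σ a^n = 1/(1 − a) = -1/13;  first 4 digits = (1, 1, 0, 1)

v_2(a) = 1 ≥ 1, so the series converges in ℤ_2 to 1/(1 − a) = 1/(1 − 14) = -1/13. Expand this rational in ℤ_2: compute digits iteratively via d_i = x_i mod 2, x_{i+1} = (x_i − d_i)/2. The first 4 digits are (1, 1, 0, 1).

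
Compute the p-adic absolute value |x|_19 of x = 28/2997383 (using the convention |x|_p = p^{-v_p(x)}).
|28/2997383|_19 = 130321

Step 1 — compute v_19(x) by factoring powers of 19 out of the numerator and denominator: v_19(28/2997383) = -4. Step 2 — apply |x|_p = p^{-v_p(x)} = 19^{4} = 130321.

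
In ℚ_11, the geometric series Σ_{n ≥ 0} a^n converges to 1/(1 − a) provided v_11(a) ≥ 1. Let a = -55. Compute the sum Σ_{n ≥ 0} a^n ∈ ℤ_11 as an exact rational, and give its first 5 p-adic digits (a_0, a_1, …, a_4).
Σ a^n = 1/(1 − a) = 1/56;  first 5 digits = (1, 6, 2, 9, 8)

v_11(a) = 1 ≥ 1, so the series converges in ℤ_11 to 1/(1 − a) = 1/(1 − (-55)) = 1/56. Expand this rational in ℤ_11: compute digits iteratively via d_i = x_i mod 11, x_{i+1} = (x_i − d_i)/11. The first 5 digits are (1, 6, 2, 9, 8).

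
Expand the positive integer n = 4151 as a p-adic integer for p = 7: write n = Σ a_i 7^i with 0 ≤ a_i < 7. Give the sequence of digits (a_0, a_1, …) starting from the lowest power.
(a_0, a_1, …) = (0, 5, 0, 5, 1)

Repeated division by 7 gives the digits low-to-high: 4151 = 5·7^1 + 5·7^3 + 1·7^4. Digit sequence: (0, 5, 0, 5, 1).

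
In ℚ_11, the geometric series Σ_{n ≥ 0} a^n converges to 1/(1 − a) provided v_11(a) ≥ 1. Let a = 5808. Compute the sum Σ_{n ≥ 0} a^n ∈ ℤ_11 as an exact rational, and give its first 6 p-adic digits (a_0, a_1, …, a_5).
Σ a^n = 1/(1 − a) = -1/5807;  first 6 digits = (1, 0, 4, 4, 5, 0)

v_11(a) = 2 ≥ 1, so the series converges in ℤ_11 to 1/(1 − a) = 1/(1 − 5808) = -1/5807. Expand this rational in ℤ_11: compute digits iteratively via d_i = x_i mod 11, x_{i+1} = (x_i − d_i)/11. The first 6 digits are (1, 0, 4, 4, 5, 0).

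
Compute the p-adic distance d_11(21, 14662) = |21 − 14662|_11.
d_11(21, 14662) = 1/14641

Step 1 — x − y = 21 − 14662 = -14641. Step 2 — v_11(-14641) = 4 (factor: -14641 = −(11^4 · 1); the sign does not affect v_p). Step 3 — |x − y|_11 = 11^{-4} = 1/14641.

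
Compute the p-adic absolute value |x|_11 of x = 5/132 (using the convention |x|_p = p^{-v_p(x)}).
|5/132|_11 = 11

Step 1 — compute v_11(x) by factoring powers of 11 out of the numerator and denominator: v_11(5/132) = -1. Step 2 — apply |x|_p = p^{-v_p(x)} = 11^{1} = 11.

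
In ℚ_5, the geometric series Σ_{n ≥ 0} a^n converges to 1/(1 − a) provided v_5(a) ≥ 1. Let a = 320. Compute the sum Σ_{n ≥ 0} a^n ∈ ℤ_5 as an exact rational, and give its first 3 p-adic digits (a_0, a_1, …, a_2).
Σ a^n = 1/(1 − a) = -1/319;  first 3 digits = (1, 4, 3)

v_5(a) = 1 ≥ 1, so the series converges in ℤ_5 to 1/(1 − a) = 1/(1 − 320) = -1/319. Expand this rational in ℤ_5: compute digits iteratively via d_i = x_i mod 5, x_{i+1} = (x_i − d_i)/5. The first 3 digits are (1, 4, 3).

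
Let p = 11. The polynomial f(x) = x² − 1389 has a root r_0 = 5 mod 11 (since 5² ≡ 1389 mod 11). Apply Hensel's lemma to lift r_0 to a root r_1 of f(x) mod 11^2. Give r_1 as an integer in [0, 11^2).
r_1 = 93 (mod 121)

Hensel's recurrence: r_{i+1} = r_i − f(r_i)·(f′(r_i))^{-1} mod 11^{i+2}, with f′(x) = 2x. Iterate:
  r_0 = 5 (mod 11)
  r_1 = 93 (mod 121)
Final: r_1 = 93, and one checks f(r_1) ≡ 0 mod 11^2.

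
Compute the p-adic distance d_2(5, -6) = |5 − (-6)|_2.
d_2(5, -6) = 1

Step 1 — x − y = 5 − (-6) = 11. Step 2 — v_2(11) = 0 (factor: 11 = (2^0 · 11); the sign does not affect v_p). Step 3 — |x − y|_2 = 2^{0} = 1.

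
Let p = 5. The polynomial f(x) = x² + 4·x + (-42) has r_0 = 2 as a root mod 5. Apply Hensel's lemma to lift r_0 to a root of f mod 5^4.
r_3 = 587 (mod 625)

Hensel: r_{i+1} = r_i − f(r_i)·(f′(r_i))^{-1} mod 5^{i+2}, f′(x) = 2x + 4. Iterate:
  r_0 = 2 (mod 5)
  r_1 = 12 (mod 25)
  r_2 = 87 (mod 125)
  r_3 = 587 (mod 625)
Final: r = 587 satisfies f(r) ≡ 0 mod 5^4.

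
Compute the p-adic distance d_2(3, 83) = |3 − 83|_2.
d_2(3, 83) = 1/16

Step 1 — x − y = 3 − 83 = -80. Step 2 — v_2(-80) = 4 (factor: -80 = −(2^4 · 5); the sign does not affect v_p). Step 3 — |x − y|_2 = 2^{-4} = 1/16.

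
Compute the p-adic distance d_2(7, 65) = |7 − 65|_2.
d_2(7, 65) = 1/2

Step 1 — x − y = 7 − 65 = -58. Step 2 — v_2(-58) = 1 (factor: -58 = −(2^1 · 29); the sign does not affect v_p). Step 3 — |x − y|_2 = 2^{-1} = 1/2.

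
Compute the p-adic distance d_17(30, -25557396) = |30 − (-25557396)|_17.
d_17(30, -25557396) = 1/1419857

Step 1 — x − y = 30 − (-25557396) = 25557426. Step 2 — v_17(25557426) = 5 (factor: 25557426 = (17^5 · 18); the sign does not affect v_p). Step 3 — |x − y|_17 = 17^{-5} = 1/1419857.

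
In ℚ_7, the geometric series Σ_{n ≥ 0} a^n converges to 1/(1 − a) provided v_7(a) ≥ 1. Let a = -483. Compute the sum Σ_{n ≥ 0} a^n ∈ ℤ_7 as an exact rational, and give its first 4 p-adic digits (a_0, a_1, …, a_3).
Σ a^n = 1/(1 − a) = 1/484;  first 4 digits = (1, 1, 5, 0)

v_7(a) = 1 ≥ 1, so the series converges in ℤ_7 to 1/(1 − a) = 1/(1 − (-483)) = 1/484. Expand this rational in ℤ_7: compute digits iteratively via d_i = x_i mod 7, x_{i+1} = (x_i − d_i)/7. The first 4 digits are (1, 1, 5, 0).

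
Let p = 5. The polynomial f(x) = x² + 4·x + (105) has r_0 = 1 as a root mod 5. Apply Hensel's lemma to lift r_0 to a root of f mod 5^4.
r_3 = 91 (mod 625)

Hensel: r_{i+1} = r_i − f(r_i)·(f′(r_i))^{-1} mod 5^{i+2}, f′(x) = 2x + 4. Iterate:
  r_0 = 1 (mod 5)
  r_1 = 16 (mod 25)
  r_2 = 91 (mod 125)
  r_3 = 91 (mod 625)
Final: r = 91 satisfies f(r) ≡ 0 mod 5^4.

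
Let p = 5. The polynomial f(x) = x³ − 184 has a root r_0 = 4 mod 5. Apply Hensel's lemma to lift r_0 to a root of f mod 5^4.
r_3 = 44 (mod 625)

Hensel: r_{i+1} = r_i − f(r_i)/f′(r_i) mod 5^{i+2}, where f′(x) = 3x². Iterate:
  r_0 = 4 (mod 5)
  r_1 = 19 (mod 25)
  r_2 = 44 (mod 125)
  r_3 = 44 (mod 625)
Final: r = 44 with f(r) ≡ 0 mod 5^4.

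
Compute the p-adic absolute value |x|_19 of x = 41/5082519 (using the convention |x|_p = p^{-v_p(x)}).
|41/5082519|_19 = 130321

Step 1 — compute v_19(x) by factoring powers of 19 out of the numerator and denominator: v_19(41/5082519) = -4. Step 2 — apply |x|_p = p^{-v_p(x)} = 19^{4} = 130321.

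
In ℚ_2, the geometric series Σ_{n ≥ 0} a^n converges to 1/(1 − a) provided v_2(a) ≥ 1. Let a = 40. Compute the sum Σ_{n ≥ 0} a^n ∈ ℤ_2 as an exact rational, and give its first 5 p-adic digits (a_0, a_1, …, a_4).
Σ a^n = 1/(1 − a) = -1/39;  first 5 digits = (1, 0, 0, 1, 0)

v_2(a) = 3 ≥ 1, so the series converges in ℤ_2 to 1/(1 − a) = 1/(1 − 40) = -1/39. Expand this rational in ℤ_2: compute digits iteratively via d_i = x_i mod 2, x_{i+1} = (x_i − d_i)/2. The first 5 digits are (1, 0, 0, 1, 0).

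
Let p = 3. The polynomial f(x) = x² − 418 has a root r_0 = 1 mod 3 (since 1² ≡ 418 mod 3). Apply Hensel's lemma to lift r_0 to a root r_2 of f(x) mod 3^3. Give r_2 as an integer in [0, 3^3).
r_2 = 16 (mod 27)

Hensel's recurrence: r_{i+1} = r_i − f(r_i)·(f′(r_i))^{-1} mod 3^{i+2}, with f′(x) = 2x. Iterate:
  r_0 = 1 (mod 3)
  r_1 = 7 (mod 9)
  r_2 = 16 (mod 27)
Final: r_2 = 16, and one checks f(r_2) ≡ 0 mod 3^3.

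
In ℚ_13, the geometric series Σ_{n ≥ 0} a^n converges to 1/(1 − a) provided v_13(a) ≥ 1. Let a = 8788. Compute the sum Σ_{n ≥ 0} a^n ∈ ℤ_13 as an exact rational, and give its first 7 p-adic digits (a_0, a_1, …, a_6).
Σ a^n = 1/(1 − a) = -1/8787;  first 7 digits = (1, 0, 0, 4, 0, 0, 3)

v_13(a) = 3 ≥ 1, so the series converges in ℤ_13 to 1/(1 − a) = 1/(1 − 8788) = -1/8787. Expand this rational in ℤ_13: compute digits iteratively via d_i = x_i mod 13, x_{i+1} = (x_i − d_i)/13. The first 7 digits are (1, 0, 0, 4, 0, 0, 3).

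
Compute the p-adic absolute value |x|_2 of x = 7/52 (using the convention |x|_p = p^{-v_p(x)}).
|7/52|_2 = 4

Step 1 — compute v_2(x) by factoring powers of 2 out of the numerator and denominator: v_2(7/52) = -2. Step 2 — apply |x|_p = p^{-v_p(x)} = 2^{2} = 4.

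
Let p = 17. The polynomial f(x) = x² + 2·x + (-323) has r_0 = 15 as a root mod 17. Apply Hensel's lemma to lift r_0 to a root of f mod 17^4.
r_3 = 83502 (mod 83521)

Hensel: r_{i+1} = r_i − f(r_i)·(f′(r_i))^{-1} mod 17^{i+2}, f′(x) = 2x + 2. Iterate:
  r_0 = 15 (mod 17)
  r_1 = 270 (mod 289)
  r_2 = 4894 (mod 4913)
  r_3 = 83502 (mod 83521)
Final: r = 83502 satisfies f(r) ≡ 0 mod 17^4.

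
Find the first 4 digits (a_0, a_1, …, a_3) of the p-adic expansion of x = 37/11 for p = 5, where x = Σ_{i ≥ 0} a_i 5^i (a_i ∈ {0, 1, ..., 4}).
(a_0, …, a_3) = (2, 3, 4, 0)

v_5(37/11) = 0 (numerator and denominator both coprime to 5), so x ∈ ℤ_5^×. Compute digits iteratively via a_i = x_i mod 5, x_{i+1} = (x_i − a_i)/5, with x_0 = x:
  x_0 = 37/11;  a_0 = 2;  x_1 = (x_0 − 2)/5 = 3/11
  x_1 = 3/11;  a_1 = 3;  x_2 = (x_1 − 3)/5 = -6/11
  x_2 = -6/11;  a_2 = 4;  x_3 = (x_2 − 4)/5 = -10/11
  x_3 = -10/11;  a_3 = 0;  x_4 = (x_3 − 0)/5 = -2/11
Digits: (2, 3, 4, 0).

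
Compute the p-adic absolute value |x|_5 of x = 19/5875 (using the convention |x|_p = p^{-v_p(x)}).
|19/5875|_5 = 125

Step 1 — compute v_5(x) by factoring powers of 5 out of the numerator and denominator: v_5(19/5875) = -3. Step 2 — apply |x|_p = p^{-v_p(x)} = 5^{3} = 125.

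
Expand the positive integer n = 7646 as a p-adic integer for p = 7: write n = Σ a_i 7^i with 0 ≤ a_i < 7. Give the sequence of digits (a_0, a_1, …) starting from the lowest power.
(a_0, a_1, …) = (2, 0, 2, 1, 3)

Repeated division by 7 gives the digits low-to-high: 7646 = 2 + 2·7^2 + 1·7^3 + 3·7^4. Digit sequence: (2, 0, 2, 1, 3).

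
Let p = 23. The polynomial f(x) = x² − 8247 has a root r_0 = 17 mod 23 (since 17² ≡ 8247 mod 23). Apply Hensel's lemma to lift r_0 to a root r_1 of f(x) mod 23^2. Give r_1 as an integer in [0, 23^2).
r_1 = 500 (mod 529)

Hensel's recurrence: r_{i+1} = r_i − f(r_i)·(f′(r_i))^{-1} mod 23^{i+2}, with f′(x) = 2x. Iterate:
  r_0 = 17 (mod 23)
  r_1 = 500 (mod 529)
Final: r_1 = 500, and one checks f(r_1) ≡ 0 mod 23^2.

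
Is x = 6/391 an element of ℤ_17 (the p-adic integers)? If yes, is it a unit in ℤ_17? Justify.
x ∉ ℤ_17 (v_17(x) = -1 < 0)

ℤ_17 = {x ∈ ℚ_17 : v_17(x) ≥ 0} and ℤ_17^× = {x ∈ ℤ_17 : v_17(x) = 0}. Here v_17(6/391) = v_17(num) − v_17(den) = -1; compare against these criteria.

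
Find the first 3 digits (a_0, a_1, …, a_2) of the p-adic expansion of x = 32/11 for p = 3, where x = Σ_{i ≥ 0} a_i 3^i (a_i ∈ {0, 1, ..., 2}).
(a_0, …, a_2) = (1, 2, 2)

v_3(32/11) = 0 (numerator and denominator both coprime to 3), so x ∈ ℤ_3^×. Compute digits iteratively via a_i = x_i mod 3, x_{i+1} = (x_i − a_i)/3, with x_0 = x:
  x_0 = 32/11;  a_0 = 1;  x_1 = (x_0 − 1)/3 = 7/11
  x_1 = 7/11;  a_1 = 2;  x_2 = (x_1 − 2)/3 = -5/11
  x_2 = -5/11;  a_2 = 2;  x_3 = (x_2 − 2)/3 = -9/11
Digits: (1, 2, 2).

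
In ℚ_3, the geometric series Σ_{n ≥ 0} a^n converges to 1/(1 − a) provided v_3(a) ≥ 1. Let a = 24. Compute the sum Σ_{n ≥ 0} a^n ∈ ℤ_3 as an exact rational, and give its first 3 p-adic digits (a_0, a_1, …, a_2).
Σ a^n = 1/(1 − a) = -1/23;  first 3 digits = (1, 2, 0)

v_3(a) = 1 ≥ 1, so the series converges in ℤ_3 to 1/(1 − a) = 1/(1 − 24) = -1/23. Expand this rational in ℤ_3: compute digits iteratively via d_i = x_i mod 3, x_{i+1} = (x_i − d_i)/3. The first 3 digits are (1, 2, 0).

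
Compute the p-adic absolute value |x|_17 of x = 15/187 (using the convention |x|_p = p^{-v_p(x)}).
|15/187|_17 = 17

Step 1 — compute v_17(x) by factoring powers of 17 out of the numerator and denominator: v_17(15/187) = -1. Step 2 — apply |x|_p = p^{-v_p(x)} = 17^{1} = 17.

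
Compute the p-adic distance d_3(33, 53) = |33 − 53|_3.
d_3(33, 53) = 1

Step 1 — x − y = 33 − 53 = -20. Step 2 — v_3(-20) = 0 (factor: -20 = −(3^0 · 20); the sign does not affect v_p). Step 3 — |x − y|_3 = 3^{0} = 1.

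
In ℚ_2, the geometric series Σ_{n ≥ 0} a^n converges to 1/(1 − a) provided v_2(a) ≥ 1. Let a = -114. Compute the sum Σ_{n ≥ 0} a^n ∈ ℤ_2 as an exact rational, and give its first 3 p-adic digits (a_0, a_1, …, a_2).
Σ a^n = 1/(1 − a) = 1/115;  first 3 digits = (1, 1, 0)

v_2(a) = 1 ≥ 1, so the series converges in ℤ_2 to 1/(1 − a) = 1/(1 − (-114)) = 1/115. Expand this rational in ℤ_2: compute digits iteratively via d_i = x_i mod 2, x_{i+1} = (x_i − d_i)/2. The first 3 digits are (1, 1, 0).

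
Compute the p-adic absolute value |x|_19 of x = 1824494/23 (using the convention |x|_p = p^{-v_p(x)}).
|1824494/23|_19 = 1/130321

Step 1 — compute v_19(x) by factoring powers of 19 out of the numerator and denominator: v_19(1824494/23) = 4. Step 2 — apply |x|_p = p^{-v_p(x)} = 19^{-4} = 1/130321.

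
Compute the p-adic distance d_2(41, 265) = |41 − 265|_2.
d_2(41, 265) = 1/32

Step 1 — x − y = 41 − 265 = -224. Step 2 — v_2(-224) = 5 (factor: -224 = −(2^5 · 7); the sign does not affect v_p). Step 3 — |x − y|_2 = 2^{-5} = 1/32.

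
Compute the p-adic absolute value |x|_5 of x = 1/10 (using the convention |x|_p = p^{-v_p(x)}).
|1/10|_5 = 5

Step 1 — compute v_5(x) by factoring powers of 5 out of the numerator and denominator: v_5(1/10) = -1. Step 2 — apply |x|_p = p^{-v_p(x)} = 5^{1} = 5.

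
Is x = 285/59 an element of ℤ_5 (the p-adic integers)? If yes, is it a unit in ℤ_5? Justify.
x ∈ ℤ_5 but not a unit; v_5(x) = 1 > 0

ℤ_5 = {x ∈ ℚ_5 : v_5(x) ≥ 0} and ℤ_5^× = {x ∈ ℤ_5 : v_5(x) = 0}. Here v_5(285/59) = v_5(num) − v_5(den) = 1; compare against these criteria.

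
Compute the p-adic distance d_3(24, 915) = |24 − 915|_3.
d_3(24, 915) = 1/81

Step 1 — x − y = 24 − 915 = -891. Step 2 — v_3(-891) = 4 (factor: -891 = −(3^4 · 11); the sign does not affect v_p). Step 3 — |x − y|_3 = 3^{-4} = 1/81.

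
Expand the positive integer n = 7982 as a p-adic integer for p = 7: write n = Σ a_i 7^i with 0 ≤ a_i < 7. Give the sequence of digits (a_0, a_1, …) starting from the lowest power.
(a_0, a_1, …) = (2, 6, 1, 2, 3)

Repeated division by 7 gives the digits low-to-high: 7982 = 2 + 6·7^1 + 1·7^2 + 2·7^3 + 3·7^4. Digit sequence: (2, 6, 1, 2, 3).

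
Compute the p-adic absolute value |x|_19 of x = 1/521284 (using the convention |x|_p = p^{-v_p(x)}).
|1/521284|_19 = 130321

Step 1 — compute v_19(x) by factoring powers of 19 out of the numerator and denominator: v_19(1/521284) = -4. Step 2 — apply |x|_p = p^{-v_p(x)} = 19^{4} = 130321.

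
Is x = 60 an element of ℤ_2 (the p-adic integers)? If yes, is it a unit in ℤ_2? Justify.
x ∈ ℤ_2 but not a unit; v_2(x) = 2 > 0

ℤ_2 = {x ∈ ℚ_2 : v_2(x) ≥ 0} and ℤ_2^× = {x ∈ ℤ_2 : v_2(x) = 0}. Here v_2(60) = v_2(num) − v_2(den) = 2; compare against these criteria.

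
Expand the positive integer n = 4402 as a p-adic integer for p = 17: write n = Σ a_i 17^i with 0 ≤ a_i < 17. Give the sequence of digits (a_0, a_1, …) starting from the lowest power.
(a_0, a_1, …) = (16, 3, 15)

Repeated division by 17 gives the digits low-to-high: 4402 = 16 + 3·17^1 + 15·17^2. Digit sequence: (16, 3, 15).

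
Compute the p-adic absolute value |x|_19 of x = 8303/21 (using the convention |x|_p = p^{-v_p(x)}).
|8303/21|_19 = 1/361

Step 1 — compute v_19(x) by factoring powers of 19 out of the numerator and denominator: v_19(8303/21) = 2. Step 2 — apply |x|_p = p^{-v_p(x)} = 19^{-2} = 1/361.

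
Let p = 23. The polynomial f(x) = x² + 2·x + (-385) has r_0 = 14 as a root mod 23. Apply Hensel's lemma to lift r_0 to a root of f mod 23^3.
r_2 = 1624 (mod 12167)

Hensel: r_{i+1} = r_i − f(r_i)·(f′(r_i))^{-1} mod 23^{i+2}, f′(x) = 2x + 2. Iterate:
  r_0 = 14 (mod 23)
  r_1 = 37 (mod 529)
  r_2 = 1624 (mod 12167)
Final: r = 1624 satisfies f(r) ≡ 0 mod 23^3.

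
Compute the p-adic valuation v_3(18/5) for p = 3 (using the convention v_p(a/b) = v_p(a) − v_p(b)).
v_3(18/5) = 2

Factor powers of 3 from the numerator and denominator of the reduced fraction: 18 = 3^2 · 2 and 5 = 3^0 · 5. Apply v_p(a/b) = v_p(a) − v_p(b): v_3(18/5) = 2 − 0 = 2.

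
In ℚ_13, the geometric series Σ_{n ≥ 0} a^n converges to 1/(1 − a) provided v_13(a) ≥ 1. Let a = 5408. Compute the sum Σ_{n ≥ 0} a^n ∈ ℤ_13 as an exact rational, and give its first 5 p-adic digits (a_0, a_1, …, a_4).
Σ a^n = 1/(1 − a) = -1/5407;  first 5 digits = (1, 0, 6, 2, 10)

v_13(a) = 2 ≥ 1, so the series converges in ℤ_13 to 1/(1 − a) = 1/(1 − 5408) = -1/5407. Expand this rational in ℤ_13: compute digits iteratively via d_i = x_i mod 13, x_{i+1} = (x_i − d_i)/13. The first 5 digits are (1, 0, 6, 2, 10).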